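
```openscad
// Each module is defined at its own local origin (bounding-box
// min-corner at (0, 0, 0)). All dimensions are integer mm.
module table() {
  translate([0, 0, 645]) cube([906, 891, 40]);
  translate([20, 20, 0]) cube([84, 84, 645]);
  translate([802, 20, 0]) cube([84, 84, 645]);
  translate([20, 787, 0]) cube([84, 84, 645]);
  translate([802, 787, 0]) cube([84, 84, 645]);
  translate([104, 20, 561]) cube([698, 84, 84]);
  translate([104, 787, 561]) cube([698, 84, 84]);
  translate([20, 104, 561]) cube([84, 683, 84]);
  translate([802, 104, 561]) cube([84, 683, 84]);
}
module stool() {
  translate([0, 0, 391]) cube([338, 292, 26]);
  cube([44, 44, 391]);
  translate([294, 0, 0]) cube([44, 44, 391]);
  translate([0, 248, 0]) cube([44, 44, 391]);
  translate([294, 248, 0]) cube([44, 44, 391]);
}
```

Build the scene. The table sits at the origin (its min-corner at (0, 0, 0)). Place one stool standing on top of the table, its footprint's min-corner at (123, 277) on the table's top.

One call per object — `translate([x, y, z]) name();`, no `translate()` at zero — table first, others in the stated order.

table();
translate([123, 277, 685]) stool();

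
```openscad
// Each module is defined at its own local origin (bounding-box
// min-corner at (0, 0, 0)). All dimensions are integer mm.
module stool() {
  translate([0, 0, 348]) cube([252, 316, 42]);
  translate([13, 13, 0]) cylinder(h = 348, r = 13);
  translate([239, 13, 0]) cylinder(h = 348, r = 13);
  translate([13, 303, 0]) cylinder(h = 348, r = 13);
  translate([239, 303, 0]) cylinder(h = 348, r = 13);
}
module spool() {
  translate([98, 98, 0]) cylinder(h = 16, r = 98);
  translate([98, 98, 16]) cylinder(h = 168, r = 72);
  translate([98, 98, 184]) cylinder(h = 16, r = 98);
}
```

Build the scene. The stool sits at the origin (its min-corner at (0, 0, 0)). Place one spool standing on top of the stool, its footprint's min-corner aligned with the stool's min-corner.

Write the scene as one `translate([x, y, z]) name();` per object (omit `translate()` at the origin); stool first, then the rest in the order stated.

stool();
translate([0, 0, 390]) spool();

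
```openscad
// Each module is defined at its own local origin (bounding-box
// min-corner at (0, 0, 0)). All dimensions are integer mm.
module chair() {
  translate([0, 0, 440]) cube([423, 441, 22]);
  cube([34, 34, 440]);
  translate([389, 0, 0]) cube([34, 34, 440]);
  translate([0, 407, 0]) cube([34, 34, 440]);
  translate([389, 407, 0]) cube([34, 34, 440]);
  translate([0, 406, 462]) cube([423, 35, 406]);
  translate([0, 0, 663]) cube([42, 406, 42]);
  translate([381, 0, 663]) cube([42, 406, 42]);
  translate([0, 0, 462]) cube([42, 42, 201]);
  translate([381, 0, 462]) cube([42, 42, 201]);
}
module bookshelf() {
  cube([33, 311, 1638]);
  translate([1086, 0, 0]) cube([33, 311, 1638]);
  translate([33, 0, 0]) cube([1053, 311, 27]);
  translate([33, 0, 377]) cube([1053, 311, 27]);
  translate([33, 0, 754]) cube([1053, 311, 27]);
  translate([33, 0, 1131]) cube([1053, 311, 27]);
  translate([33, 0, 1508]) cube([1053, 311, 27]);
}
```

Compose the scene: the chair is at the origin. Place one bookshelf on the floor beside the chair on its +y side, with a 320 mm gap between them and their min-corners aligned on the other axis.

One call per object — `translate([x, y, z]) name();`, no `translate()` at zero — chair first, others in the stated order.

chair();
translate([0, 761, 0]) bookshelf();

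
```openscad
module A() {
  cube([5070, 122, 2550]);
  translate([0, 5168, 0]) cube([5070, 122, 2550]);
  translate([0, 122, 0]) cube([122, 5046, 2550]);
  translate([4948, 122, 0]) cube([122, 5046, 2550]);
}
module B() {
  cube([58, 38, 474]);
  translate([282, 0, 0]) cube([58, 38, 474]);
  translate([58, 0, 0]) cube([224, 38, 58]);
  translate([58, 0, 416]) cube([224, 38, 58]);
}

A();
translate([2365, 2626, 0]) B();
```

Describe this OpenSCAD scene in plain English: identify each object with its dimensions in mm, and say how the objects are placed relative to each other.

A is the wall frame of a small rectangular building: four walls, each 2550 mm tall and 122 mm thick, enclosing a footprint 5070 mm (x) by 5290 mm (y) outside-to-outside, with no floor or roof. The front and back walls (the −y and +y sides) span the full width; the two side walls fit between them.

B is a picture frame with a 224×358 mm rectangular opening (x by z) and a uniform 58 mm border on every side. Frame depth is 38 mm along y. It is built from two vertical stiles running the full outside height and two horizontal rails spanning the gap between the stiles.

The picture frame sits inside the house frame, centred.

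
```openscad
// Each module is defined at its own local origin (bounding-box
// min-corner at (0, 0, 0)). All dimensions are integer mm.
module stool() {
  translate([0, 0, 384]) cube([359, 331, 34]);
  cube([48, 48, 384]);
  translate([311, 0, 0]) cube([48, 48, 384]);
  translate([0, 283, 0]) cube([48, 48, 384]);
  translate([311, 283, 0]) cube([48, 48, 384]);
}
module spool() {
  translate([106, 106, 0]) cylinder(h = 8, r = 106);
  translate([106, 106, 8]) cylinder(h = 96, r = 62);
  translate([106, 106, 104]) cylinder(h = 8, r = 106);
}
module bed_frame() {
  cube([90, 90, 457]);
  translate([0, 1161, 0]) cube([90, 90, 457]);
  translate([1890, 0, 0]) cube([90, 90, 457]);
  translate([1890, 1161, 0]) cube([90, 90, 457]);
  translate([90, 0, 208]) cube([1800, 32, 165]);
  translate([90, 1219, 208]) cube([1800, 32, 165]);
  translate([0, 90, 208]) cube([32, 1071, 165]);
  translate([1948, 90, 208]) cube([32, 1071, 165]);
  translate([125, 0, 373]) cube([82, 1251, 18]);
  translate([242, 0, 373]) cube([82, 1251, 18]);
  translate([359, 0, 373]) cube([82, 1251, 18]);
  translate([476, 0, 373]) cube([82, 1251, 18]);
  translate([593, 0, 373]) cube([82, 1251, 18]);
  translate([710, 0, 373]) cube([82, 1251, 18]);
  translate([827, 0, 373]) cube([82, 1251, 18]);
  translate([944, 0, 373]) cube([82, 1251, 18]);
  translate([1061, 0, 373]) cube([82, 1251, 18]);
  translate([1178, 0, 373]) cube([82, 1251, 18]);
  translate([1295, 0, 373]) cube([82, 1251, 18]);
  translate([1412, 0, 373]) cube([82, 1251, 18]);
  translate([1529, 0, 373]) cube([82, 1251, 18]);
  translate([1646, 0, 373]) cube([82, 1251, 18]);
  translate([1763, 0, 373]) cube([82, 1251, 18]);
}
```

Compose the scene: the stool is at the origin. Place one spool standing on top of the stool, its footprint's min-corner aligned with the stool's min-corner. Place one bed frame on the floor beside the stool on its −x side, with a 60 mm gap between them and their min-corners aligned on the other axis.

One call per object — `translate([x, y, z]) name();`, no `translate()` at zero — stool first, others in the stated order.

stool();
translate([0, 0, 418]) spool();
translate([-2040, 0, 0]) bed_frame();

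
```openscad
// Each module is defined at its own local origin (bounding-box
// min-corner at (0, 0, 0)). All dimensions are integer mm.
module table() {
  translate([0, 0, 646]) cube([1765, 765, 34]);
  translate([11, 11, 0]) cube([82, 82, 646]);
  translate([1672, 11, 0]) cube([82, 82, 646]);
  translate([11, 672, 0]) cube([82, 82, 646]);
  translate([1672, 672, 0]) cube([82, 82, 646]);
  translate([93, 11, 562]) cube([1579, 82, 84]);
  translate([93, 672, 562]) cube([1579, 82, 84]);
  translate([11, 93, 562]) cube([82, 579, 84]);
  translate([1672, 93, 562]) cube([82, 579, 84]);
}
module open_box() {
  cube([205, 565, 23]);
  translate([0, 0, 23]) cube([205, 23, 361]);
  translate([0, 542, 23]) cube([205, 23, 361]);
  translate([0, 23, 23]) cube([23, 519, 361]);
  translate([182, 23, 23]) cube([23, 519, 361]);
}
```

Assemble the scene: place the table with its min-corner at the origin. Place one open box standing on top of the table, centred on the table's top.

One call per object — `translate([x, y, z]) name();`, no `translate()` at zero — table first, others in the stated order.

table();
translate([780, 100, 680]) open_box();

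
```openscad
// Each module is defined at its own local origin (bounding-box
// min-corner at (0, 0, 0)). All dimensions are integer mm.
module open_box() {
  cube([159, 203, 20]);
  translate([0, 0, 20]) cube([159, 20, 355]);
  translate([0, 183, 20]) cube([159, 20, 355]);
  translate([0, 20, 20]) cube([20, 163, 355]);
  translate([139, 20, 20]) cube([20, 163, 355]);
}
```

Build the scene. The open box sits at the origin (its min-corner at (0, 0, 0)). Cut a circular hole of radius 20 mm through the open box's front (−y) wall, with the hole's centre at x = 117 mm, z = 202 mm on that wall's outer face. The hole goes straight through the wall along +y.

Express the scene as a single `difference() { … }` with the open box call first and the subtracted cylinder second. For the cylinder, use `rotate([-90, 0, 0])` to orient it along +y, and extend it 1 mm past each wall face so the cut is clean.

difference() {
  open_box();
  translate([117, -1, 202]) rotate([-90, 0, 0]) cylinder(h = 22, r = 20);
}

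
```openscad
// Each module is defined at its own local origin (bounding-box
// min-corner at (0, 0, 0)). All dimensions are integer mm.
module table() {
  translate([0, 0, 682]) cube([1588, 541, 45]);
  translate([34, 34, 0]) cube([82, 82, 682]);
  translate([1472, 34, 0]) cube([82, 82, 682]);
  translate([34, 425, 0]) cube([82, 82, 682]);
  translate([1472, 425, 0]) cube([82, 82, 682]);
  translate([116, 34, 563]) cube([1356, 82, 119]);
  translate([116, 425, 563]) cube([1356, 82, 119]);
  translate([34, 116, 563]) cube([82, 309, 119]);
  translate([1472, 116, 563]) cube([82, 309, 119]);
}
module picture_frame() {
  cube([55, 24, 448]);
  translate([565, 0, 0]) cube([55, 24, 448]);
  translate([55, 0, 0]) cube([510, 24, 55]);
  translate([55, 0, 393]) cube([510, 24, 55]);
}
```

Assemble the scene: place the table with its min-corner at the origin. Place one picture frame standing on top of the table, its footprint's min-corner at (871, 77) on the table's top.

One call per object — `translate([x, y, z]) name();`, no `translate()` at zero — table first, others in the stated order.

table();
translate([871, 77, 727]) picture_frame();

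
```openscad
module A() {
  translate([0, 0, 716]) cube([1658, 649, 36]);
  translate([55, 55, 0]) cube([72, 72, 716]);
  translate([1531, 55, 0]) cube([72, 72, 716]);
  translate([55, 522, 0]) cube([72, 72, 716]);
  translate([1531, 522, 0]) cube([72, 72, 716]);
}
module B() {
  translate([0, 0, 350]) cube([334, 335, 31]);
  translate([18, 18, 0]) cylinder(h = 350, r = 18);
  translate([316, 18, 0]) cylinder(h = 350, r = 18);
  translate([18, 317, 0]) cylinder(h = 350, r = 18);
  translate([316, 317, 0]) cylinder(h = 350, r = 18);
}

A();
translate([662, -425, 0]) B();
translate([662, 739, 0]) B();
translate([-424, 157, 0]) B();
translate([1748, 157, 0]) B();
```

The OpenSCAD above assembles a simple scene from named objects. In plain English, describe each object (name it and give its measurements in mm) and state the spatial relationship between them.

A is a table: top 1658 mm (x) × 649 mm (y), 36 mm thick, upper face at z = 752 mm, on four 72×72 mm square legs, each inset 55 mm from the nearest pair of top edges, running from z = 0 to the bottom of the top.

B is a four-legged stool. The seat is a 334×335×31 mm slab whose top surface is at z = 381 mm; four round legs, each 36 mm in diameter, run from the floor (z = 0) to the underside of the seat, each leg's axis is inset half a diameter from the nearest pair of seat edges (so the leg's bounding box is flush with the corner).

Four stools sit around the table at the −y, +y, −x, +x sides.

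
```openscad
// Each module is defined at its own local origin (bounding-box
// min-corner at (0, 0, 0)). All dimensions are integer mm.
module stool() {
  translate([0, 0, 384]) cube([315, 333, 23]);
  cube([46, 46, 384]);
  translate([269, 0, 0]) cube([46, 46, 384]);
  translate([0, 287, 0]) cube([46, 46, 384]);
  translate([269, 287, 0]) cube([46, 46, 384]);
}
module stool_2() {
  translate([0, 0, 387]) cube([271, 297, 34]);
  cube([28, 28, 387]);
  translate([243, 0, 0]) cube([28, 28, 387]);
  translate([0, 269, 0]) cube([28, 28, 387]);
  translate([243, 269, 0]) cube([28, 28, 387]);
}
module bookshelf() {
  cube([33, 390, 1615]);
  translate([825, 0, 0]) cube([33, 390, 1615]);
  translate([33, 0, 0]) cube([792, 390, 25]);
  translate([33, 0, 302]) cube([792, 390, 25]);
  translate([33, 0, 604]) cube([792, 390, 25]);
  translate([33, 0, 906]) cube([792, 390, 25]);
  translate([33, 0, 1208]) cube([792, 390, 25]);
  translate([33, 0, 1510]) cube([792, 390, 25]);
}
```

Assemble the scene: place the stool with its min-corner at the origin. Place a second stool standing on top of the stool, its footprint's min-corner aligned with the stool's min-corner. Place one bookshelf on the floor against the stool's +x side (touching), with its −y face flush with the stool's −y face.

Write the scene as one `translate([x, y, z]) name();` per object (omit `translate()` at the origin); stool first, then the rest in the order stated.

stool();
translate([0, 0, 407]) stool_2();
translate([315, 0, 0]) bookshelf();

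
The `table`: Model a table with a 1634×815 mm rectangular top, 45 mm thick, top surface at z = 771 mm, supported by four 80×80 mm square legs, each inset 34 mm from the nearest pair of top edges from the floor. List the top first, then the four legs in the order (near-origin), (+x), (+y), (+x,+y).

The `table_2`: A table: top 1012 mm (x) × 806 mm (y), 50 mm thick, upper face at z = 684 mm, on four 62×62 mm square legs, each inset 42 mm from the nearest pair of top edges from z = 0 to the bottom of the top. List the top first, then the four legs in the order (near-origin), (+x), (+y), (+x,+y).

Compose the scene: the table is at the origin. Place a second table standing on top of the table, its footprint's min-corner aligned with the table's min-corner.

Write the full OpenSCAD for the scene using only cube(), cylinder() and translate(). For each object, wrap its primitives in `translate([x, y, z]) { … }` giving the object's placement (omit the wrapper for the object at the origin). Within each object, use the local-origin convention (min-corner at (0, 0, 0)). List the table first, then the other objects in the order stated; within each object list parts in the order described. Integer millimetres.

translate([0, 0, 726]) cube([1634, 815, 45]);
translate([34, 34, 0]) cube([80, 80, 726]);
translate([1520, 34, 0]) cube([80, 80, 726]);
translate([34, 701, 0]) cube([80, 80, 726]);
translate([1520, 701, 0]) cube([80, 80, 726]);
translate([0, 0, 771]) {
  translate([0, 0, 634]) cube([1012, 806, 50]);
  translate([42, 42, 0]) cube([62, 62, 634]);
  translate([908, 42, 0]) cube([62, 62, 634]);
  translate([42, 702, 0]) cube([62, 62, 634]);
  translate([908, 702, 0]) cube([62, 62, 634]);
}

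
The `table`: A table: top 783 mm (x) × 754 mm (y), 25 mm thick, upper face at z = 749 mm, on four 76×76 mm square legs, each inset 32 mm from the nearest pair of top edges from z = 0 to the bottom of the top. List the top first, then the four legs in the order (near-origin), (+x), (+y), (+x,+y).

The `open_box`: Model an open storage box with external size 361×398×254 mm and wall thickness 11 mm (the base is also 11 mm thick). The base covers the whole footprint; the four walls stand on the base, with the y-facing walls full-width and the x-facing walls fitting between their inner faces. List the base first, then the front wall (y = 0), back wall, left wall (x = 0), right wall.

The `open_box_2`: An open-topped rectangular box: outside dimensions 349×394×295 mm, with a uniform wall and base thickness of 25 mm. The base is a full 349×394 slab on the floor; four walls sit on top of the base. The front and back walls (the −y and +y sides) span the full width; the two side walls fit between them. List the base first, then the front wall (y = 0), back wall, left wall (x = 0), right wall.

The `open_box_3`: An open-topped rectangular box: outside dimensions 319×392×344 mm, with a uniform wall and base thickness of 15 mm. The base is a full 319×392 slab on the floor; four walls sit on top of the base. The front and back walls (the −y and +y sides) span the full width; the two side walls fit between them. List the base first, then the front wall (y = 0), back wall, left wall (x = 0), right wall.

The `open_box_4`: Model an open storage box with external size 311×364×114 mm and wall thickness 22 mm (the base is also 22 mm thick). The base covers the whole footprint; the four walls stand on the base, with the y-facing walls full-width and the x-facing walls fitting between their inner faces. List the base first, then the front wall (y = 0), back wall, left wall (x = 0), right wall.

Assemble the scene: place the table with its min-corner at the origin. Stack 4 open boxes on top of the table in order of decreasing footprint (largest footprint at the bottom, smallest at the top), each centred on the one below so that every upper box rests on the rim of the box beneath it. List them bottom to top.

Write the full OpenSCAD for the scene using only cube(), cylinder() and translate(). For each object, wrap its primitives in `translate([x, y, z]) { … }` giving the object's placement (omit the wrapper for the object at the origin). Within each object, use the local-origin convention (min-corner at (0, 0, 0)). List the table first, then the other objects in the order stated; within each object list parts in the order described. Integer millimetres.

translate([0, 0, 724]) cube([783, 754, 25]);
translate([32, 32, 0]) cube([76, 76, 724]);
translate([675, 32, 0]) cube([76, 76, 724]);
translate([32, 646, 0]) cube([76, 76, 724]);
translate([675, 646, 0]) cube([76, 76, 724]);
translate([211, 178, 749]) {
  cube([361, 398, 11]);
  translate([0, 0, 11]) cube([361, 11, 243]);
  translate([0, 387, 11]) cube([361, 11, 243]);
  translate([0, 11, 11]) cube([11, 376, 243]);
  translate([350, 11, 11]) cube([11, 376, 243]);
}
translate([217, 180, 1003]) {
  cube([349, 394, 25]);
  translate([0, 0, 25]) cube([349, 25, 270]);
  translate([0, 369, 25]) cube([349, 25, 270]);
  translate([0, 25, 25]) cube([25, 344, 270]);
  translate([324, 25, 25]) cube([25, 344, 270]);
}
translate([232, 181, 1298]) {
  cube([319, 392, 15]);
  translate([0, 0, 15]) cube([319, 15, 329]);
  translate([0, 377, 15]) cube([319, 15, 329]);
  translate([0, 15, 15]) cube([15, 362, 329]);
  translate([304, 15, 15]) cube([15, 362, 329]);
}
translate([236, 195, 1642]) {
  cube([311, 364, 22]);
  translate([0, 0, 22]) cube([311, 22, 92]);
  translate([0, 342, 22]) cube([311, 22, 92]);
  translate([0, 22, 22]) cube([22, 320, 92]);
  translate([289, 22, 22]) cube([22, 320, 92]);
}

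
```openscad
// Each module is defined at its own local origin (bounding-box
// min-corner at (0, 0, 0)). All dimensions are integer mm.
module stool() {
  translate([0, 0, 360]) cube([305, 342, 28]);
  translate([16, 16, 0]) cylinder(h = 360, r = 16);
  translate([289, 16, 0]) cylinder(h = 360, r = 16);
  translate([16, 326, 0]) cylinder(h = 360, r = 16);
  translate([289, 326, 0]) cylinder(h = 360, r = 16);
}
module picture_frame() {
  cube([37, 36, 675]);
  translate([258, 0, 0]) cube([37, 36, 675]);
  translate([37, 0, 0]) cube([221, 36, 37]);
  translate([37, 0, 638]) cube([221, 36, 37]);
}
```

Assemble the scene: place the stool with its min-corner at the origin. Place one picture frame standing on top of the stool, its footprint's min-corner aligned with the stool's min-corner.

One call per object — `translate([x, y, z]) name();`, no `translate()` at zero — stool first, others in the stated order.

stool();
translate([0, 0, 388]) picture_frame();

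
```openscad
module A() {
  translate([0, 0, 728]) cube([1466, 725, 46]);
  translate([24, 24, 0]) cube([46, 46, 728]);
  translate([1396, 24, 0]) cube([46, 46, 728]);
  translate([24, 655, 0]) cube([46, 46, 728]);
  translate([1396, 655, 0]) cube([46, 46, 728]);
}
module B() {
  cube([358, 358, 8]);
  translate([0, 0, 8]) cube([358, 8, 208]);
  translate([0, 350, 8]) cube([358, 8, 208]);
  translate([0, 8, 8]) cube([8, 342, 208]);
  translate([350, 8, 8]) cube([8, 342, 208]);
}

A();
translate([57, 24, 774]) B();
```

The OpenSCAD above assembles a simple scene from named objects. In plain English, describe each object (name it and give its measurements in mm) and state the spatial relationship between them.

A is a table: top 1466 mm (x) × 725 mm (y), 46 mm thick, upper face at z = 774 mm, on four 46×46 mm square legs, each inset 24 mm from the nearest pair of top edges, running from z = 0 to the bottom of the top.

B is an open storage box with external size 358×358×216 mm and wall thickness 8 mm (the base is also 8 mm thick). The base covers the whole footprint; the four walls stand on the base, with the y-facing walls full-width and the x-facing walls fitting between their inner faces.

The open box is on top of the table.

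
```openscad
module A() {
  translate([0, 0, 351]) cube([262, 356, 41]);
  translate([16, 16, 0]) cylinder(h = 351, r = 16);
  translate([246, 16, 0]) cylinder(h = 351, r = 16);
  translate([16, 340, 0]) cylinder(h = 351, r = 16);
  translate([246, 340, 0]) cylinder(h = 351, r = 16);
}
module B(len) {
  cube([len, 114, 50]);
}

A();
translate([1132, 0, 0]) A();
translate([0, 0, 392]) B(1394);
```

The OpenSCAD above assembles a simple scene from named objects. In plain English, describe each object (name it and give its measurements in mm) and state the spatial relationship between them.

A is a four-legged stool. The seat is 262×356 mm, 41 mm thick, top at z = 392 mm. It stands on four round legs, each 32 mm in diameter, from z = 0 to the seat underside, each leg's axis is inset half a diameter from the nearest pair of seat edges (so the leg's bounding box is flush with the corner).

B is a rectangular beam 1394 mm long (x), 114 mm deep (y), 50 mm thick (z).

The beam spans the tops of two stools placed 870 mm apart, resting at z = 392 mm.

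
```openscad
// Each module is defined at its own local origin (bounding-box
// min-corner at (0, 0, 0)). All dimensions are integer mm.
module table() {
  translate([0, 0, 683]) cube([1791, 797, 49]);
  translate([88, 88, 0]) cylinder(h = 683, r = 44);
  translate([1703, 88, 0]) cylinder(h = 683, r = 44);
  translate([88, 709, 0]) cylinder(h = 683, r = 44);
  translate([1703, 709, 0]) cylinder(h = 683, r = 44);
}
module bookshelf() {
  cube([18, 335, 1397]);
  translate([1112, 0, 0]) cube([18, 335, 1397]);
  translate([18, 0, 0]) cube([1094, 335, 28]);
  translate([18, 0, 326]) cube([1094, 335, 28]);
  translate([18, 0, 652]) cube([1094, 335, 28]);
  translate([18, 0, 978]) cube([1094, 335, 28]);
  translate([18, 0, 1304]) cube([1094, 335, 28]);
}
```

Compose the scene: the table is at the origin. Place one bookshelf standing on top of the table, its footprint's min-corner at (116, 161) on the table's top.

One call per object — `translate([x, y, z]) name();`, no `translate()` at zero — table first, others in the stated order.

table();
translate([116, 161, 732]) bookshelf();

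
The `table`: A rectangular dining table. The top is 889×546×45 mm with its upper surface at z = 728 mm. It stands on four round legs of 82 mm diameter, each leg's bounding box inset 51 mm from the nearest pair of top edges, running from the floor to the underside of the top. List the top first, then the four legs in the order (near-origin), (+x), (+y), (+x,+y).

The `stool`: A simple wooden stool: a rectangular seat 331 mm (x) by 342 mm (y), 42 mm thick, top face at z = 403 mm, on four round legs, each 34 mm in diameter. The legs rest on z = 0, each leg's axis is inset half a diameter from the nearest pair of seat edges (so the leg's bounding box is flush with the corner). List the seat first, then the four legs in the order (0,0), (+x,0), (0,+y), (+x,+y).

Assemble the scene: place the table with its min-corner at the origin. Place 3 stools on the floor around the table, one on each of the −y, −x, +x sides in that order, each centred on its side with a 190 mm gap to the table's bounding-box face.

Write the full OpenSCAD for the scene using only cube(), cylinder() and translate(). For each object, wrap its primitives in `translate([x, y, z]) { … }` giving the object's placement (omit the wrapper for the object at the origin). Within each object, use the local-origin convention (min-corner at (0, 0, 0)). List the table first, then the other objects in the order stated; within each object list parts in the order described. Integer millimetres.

translate([0, 0, 683]) cube([889, 546, 45]);
translate([92, 92, 0]) cylinder(h = 683, r = 41);
translate([797, 92, 0]) cylinder(h = 683, r = 41);
translate([92, 454, 0]) cylinder(h = 683, r = 41);
translate([797, 454, 0]) cylinder(h = 683, r = 41);
translate([279, -532, 0]) {
  translate([0, 0, 361]) cube([331, 342, 42]);
  translate([17, 17, 0]) cylinder(h = 361, r = 17);
  translate([314, 17, 0]) cylinder(h = 361, r = 17);
  translate([17, 325, 0]) cylinder(h = 361, r = 17);
  translate([314, 325, 0]) cylinder(h = 361, r = 17);
}
translate([-521, 102, 0]) {
  translate([0, 0, 361]) cube([331, 342, 42]);
  translate([17, 17, 0]) cylinder(h = 361, r = 17);
  translate([314, 17, 0]) cylinder(h = 361, r = 17);
  translate([17, 325, 0]) cylinder(h = 361, r = 17);
  translate([314, 325, 0]) cylinder(h = 361, r = 17);
}
translate([1079, 102, 0]) {
  translate([0, 0, 361]) cube([331, 342, 42]);
  translate([17, 17, 0]) cylinder(h = 361, r = 17);
  translate([314, 17, 0]) cylinder(h = 361, r = 17);
  translate([17, 325, 0]) cylinder(h = 361, r = 17);
  translate([314, 325, 0]) cylinder(h = 361, r = 17);
}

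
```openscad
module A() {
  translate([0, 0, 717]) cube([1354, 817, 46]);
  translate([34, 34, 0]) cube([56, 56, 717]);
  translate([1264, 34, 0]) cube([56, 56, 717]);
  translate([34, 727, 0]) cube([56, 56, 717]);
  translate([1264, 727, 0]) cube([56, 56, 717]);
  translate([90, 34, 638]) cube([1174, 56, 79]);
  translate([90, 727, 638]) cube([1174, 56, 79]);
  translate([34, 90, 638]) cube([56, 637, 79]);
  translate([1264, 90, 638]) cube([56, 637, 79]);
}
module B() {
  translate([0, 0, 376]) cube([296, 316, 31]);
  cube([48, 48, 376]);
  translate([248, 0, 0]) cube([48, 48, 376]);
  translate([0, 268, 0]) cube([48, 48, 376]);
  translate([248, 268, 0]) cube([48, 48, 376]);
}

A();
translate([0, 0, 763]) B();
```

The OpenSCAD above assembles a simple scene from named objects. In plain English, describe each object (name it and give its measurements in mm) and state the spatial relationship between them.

A is a table with a 1354×817 mm rectangular top, 46 mm thick, top surface at z = 763 mm, supported by four 56×56 mm square legs, each inset 34 mm from the nearest pair of top edges, running from the floor. Four apron rails, 56 mm thick and 79 mm tall, run between adjacent legs with their top edges flush with the underside of the top and their outer faces flush with the legs' outer faces.

B is a four-legged stool. The seat is a 296×316×31 mm slab whose top surface is at z = 407 mm; four square legs, each 48×48 mm in cross-section, run from the floor (z = 0) to the underside of the seat, each flush with a corner of the seat.

The stool is on top of the table.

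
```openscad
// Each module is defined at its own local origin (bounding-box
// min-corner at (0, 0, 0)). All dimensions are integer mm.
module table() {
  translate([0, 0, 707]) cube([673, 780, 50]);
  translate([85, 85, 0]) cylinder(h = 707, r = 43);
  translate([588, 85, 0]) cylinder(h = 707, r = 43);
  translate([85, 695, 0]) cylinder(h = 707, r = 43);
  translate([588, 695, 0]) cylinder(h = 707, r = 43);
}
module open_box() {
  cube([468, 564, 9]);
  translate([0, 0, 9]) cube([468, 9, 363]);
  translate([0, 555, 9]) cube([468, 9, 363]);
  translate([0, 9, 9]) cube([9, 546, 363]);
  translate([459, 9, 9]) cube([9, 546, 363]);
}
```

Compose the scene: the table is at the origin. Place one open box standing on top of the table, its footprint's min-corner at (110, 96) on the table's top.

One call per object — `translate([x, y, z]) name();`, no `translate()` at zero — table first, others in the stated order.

table();
translate([110, 96, 757]) open_box();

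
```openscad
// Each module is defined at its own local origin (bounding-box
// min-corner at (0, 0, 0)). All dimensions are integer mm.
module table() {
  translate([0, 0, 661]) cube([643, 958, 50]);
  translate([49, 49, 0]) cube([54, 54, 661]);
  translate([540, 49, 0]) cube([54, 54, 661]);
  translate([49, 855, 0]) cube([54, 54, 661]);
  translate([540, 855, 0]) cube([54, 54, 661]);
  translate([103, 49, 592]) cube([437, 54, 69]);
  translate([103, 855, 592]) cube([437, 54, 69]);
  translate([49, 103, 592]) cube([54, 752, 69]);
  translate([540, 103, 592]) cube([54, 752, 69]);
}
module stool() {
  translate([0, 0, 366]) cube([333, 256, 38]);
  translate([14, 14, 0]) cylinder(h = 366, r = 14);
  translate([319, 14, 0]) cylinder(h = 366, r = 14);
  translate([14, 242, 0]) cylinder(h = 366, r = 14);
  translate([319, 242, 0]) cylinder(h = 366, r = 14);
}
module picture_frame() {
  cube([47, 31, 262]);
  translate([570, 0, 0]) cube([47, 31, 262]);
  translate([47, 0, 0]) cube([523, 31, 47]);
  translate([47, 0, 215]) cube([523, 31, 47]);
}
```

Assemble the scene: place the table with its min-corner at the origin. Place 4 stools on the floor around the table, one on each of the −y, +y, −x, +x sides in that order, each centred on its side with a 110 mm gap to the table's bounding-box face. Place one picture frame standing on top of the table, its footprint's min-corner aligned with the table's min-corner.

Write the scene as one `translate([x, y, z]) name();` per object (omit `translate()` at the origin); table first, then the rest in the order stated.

table();
translate([155, -366, 0]) stool();
translate([155, 1068, 0]) stool();
translate([-443, 351, 0]) stool();
translate([753, 351, 0]) stool();
translate([0, 0, 711]) picture_frame();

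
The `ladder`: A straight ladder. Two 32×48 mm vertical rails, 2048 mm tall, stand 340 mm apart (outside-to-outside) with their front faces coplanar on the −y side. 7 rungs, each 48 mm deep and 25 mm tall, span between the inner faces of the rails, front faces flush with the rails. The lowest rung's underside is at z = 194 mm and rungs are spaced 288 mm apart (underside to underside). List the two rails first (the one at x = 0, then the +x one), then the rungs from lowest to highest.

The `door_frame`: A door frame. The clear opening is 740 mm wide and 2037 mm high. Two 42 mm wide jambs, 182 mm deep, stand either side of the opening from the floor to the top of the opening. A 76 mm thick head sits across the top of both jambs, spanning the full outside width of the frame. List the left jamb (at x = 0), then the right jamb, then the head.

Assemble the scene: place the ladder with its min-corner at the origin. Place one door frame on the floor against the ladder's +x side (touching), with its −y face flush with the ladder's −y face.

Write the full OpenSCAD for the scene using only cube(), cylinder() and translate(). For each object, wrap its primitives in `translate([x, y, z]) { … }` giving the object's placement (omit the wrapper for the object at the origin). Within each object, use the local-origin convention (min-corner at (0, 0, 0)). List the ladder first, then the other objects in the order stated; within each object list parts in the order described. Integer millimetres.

cube([32, 48, 2048]);
translate([308, 0, 0]) cube([32, 48, 2048]);
translate([32, 0, 194]) cube([276, 48, 25]);
translate([32, 0, 482]) cube([276, 48, 25]);
translate([32, 0, 770]) cube([276, 48, 25]);
translate([32, 0, 1058]) cube([276, 48, 25]);
translate([32, 0, 1346]) cube([276, 48, 25]);
translate([32, 0, 1634]) cube([276, 48, 25]);
translate([32, 0, 1922]) cube([276, 48, 25]);
translate([340, 0, 0]) {
  cube([42, 182, 2037]);
  translate([782, 0, 0]) cube([42, 182, 2037]);
  translate([0, 0, 2037]) cube([824, 182, 76]);
}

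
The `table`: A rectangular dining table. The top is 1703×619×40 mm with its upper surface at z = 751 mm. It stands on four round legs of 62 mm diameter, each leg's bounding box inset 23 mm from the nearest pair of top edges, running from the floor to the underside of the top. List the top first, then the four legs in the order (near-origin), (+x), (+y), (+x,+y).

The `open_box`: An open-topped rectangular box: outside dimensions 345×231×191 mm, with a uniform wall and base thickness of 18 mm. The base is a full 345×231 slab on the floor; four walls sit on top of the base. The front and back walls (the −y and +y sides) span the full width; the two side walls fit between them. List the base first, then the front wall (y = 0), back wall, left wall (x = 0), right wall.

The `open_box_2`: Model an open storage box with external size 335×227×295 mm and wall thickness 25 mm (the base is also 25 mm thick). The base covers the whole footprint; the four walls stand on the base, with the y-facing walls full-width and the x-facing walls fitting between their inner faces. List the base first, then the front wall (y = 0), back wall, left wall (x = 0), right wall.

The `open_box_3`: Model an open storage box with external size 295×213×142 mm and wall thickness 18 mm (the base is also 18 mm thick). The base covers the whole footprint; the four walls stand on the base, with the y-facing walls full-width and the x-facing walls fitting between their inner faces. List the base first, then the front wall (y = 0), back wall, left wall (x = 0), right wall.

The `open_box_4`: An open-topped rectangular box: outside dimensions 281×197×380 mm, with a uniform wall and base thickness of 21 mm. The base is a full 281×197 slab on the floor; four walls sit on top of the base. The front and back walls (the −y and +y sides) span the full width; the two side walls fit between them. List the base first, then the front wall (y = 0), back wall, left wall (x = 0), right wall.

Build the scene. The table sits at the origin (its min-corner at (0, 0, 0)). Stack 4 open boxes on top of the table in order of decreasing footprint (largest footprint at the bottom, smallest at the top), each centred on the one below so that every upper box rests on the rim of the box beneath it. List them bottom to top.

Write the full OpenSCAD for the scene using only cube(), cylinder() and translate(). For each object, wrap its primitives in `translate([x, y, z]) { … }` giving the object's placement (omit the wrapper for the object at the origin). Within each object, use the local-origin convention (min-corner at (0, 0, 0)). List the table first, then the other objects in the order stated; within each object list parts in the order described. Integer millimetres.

translate([0, 0, 711]) cube([1703, 619, 40]);
translate([54, 54, 0]) cylinder(h = 711, r = 31);
translate([1649, 54, 0]) cylinder(h = 711, r = 31);
translate([54, 565, 0]) cylinder(h = 711, r = 31);
translate([1649, 565, 0]) cylinder(h = 711, r = 31);
translate([679, 194, 751]) {
  cube([345, 231, 18]);
  translate([0, 0, 18]) cube([345, 18, 173]);
  translate([0, 213, 18]) cube([345, 18, 173]);
  translate([0, 18, 18]) cube([18, 195, 173]);
  translate([327, 18, 18]) cube([18, 195, 173]);
}
translate([684, 196, 942]) {
  cube([335, 227, 25]);
  translate([0, 0, 25]) cube([335, 25, 270]);
  translate([0, 202, 25]) cube([335, 25, 270]);
  translate([0, 25, 25]) cube([25, 177, 270]);
  translate([310, 25, 25]) cube([25, 177, 270]);
}
translate([704, 203, 1237]) {
  cube([295, 213, 18]);
  translate([0, 0, 18]) cube([295, 18, 124]);
  translate([0, 195, 18]) cube([295, 18, 124]);
  translate([0, 18, 18]) cube([18, 177, 124]);
  translate([277, 18, 18]) cube([18, 177, 124]);
}
translate([711, 211, 1379]) {
  cube([281, 197, 21]);
  translate([0, 0, 21]) cube([281, 21, 359]);
  translate([0, 176, 21]) cube([281, 21, 359]);
  translate([0, 21, 21]) cube([21, 155, 359]);
  translate([260, 21, 21]) cube([21, 155, 359]);
}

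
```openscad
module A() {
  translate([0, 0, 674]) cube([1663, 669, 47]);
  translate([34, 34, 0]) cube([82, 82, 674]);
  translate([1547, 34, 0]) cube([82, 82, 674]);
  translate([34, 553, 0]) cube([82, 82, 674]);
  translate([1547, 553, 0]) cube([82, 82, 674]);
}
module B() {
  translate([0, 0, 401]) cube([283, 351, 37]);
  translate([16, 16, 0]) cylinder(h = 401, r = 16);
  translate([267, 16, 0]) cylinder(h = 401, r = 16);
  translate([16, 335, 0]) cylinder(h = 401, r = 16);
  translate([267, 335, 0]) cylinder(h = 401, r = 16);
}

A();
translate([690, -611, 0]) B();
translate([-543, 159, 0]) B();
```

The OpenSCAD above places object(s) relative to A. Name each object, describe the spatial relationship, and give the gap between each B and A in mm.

A is a table. B is a stool. Two stools sit around the table at the −y, −x sides. The gap between each stool and the table is 260 mm.

Each stool's nearest face is 260 mm from the table's bounding box.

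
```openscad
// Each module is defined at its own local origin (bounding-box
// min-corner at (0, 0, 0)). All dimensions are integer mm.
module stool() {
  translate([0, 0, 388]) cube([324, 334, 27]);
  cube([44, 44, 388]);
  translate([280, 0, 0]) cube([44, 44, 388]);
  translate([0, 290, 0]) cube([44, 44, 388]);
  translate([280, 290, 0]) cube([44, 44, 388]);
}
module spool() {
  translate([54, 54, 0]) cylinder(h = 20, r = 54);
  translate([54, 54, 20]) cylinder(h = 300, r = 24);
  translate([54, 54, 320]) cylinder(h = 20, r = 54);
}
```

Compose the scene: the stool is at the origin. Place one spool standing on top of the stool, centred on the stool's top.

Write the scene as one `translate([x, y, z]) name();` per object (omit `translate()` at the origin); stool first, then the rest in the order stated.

stool();
translate([108, 113, 415]) spool();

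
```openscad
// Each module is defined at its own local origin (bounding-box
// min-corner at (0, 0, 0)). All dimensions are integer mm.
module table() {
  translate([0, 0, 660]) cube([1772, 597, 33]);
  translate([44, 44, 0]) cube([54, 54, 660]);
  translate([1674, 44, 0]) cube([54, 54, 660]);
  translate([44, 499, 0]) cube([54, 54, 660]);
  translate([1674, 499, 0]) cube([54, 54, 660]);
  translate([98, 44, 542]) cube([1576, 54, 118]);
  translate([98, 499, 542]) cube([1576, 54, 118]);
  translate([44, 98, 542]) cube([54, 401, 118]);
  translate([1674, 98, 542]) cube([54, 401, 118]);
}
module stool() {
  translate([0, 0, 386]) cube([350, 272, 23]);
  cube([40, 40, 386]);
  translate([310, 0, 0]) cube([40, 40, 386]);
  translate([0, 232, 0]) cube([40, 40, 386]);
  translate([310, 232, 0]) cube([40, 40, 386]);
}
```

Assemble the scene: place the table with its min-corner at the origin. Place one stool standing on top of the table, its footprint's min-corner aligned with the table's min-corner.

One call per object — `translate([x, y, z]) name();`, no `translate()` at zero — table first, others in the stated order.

table();
translate([0, 0, 693]) stool();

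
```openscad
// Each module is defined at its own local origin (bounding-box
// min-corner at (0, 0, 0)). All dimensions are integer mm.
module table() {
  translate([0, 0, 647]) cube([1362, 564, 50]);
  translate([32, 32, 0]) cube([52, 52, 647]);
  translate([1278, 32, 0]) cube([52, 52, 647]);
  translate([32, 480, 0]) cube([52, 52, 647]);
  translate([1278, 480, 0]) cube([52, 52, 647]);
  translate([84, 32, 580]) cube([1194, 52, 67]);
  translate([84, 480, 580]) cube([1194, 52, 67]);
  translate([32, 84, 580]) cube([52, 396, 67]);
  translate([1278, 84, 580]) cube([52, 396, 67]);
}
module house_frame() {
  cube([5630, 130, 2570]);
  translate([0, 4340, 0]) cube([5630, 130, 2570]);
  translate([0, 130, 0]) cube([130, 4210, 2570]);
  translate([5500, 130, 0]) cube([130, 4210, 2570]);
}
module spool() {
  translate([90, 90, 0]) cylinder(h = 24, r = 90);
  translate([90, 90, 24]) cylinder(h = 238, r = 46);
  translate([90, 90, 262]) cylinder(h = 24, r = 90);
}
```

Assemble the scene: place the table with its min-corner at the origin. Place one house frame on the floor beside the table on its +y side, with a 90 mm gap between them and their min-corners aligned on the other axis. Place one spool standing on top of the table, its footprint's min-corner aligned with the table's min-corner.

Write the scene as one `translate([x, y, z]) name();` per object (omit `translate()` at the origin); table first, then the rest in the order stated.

table();
translate([0, 654, 0]) house_frame();
translate([0, 0, 697]) spool();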